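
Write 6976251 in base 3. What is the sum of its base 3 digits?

13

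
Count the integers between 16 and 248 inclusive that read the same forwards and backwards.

23

The integers in [16, 248] that read the same forwards and backwards: 22, 33, 44, 55, 66, 77, …, 232, 242.
23 qualify.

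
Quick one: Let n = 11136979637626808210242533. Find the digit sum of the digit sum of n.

6

First digit sum: 105.
1+0+5 = 6.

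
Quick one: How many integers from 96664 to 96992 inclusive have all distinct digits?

The integers in [96664, 96992] that have all distinct digits: 96701, 96702, 96703, 96704, 96705, 96708, …, 96874, 96875.
84 qualify.

84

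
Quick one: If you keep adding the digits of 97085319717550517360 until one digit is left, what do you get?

8

9+7+0+8+5+3+1+9+7+1+7+5+5+0+5+1+7+3+6+0 = 89
8+9 = 17
1+7 = 8
(Equivalently, 97085319717550517360 mod 9 = 8.)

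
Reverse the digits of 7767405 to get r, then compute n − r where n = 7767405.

Reverse of 7767405 is 5047677.
7767405 − 5047677 = 2719728

2719728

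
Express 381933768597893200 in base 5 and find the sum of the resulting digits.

381933768597893200 in base 5 is 11200441310331042030040300.
Digit sum: 1+1+2+0+0+4+4+1+3+1+0+3+3+1+0+4+2+0+3+0+0+4+0+3+0+0 = 40.

40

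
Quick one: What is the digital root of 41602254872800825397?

2

4+1+6+0+2+2+5+4+8+7+2+8+0+0+8+2+5+3+9+7 = 83
8+3 = 11
1+1 = 2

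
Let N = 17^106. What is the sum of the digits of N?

17^106 = 26766135124552887016097521663643500133902048469333534861959040834988197217594793260335793214908226610861942156298467158982559089569
Sum of its 131 digits: 604.

604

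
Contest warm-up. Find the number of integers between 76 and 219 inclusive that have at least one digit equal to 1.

113

The integers in [76, 219] that have at least one digit equal to 1: 81, 91, 100, 101, 102, 103, …, 218, 219.
113 qualify.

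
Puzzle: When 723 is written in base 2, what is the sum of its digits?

6

723 in base 2 is 1011010011.
Digit sum: 1+0+1+1+0+1+0+0+1+1 = 6.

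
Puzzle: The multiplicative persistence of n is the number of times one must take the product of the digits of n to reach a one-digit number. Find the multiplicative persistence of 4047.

1

4047 → 0 (1 step)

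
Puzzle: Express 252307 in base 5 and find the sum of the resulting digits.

15

252307 in base 5 is 31033212.
Digit sum: 3+1+0+3+3+2+1+2 = 15.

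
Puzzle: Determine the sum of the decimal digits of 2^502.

646

2^502 = 13093562431584567480052758787310396608866568184172259157933165472384535185618698219533080369303616628603546736510240284036869026183541572213314110357504
Sum of its 152 digits: 646.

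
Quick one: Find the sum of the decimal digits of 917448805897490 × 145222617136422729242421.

144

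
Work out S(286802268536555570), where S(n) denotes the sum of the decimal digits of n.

83

2+8+6+8+0+2+2+6+8+5+3+6+5+5+5+5+7+0 = 83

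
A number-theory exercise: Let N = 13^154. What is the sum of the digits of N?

751

13^154 = 3525950858900620109463105899171222562671850431367637714145205893940785048238247198985678144023374404975902101139574339606106704430679361478807813893727348338103068614151689
Sum of its 172 digits: 751.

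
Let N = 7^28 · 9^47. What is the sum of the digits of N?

315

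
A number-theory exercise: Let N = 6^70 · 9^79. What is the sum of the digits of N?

585

6^70 · 9^79 = 7173742315862268112996543094496475123319888187316918008213662006526804901528622928665363439468040665502555744306855839817965502464
Sum of its 130 digits: 585.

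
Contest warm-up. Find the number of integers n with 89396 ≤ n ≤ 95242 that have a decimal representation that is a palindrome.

The integers in [89396, 95242] that have a decimal representation that is a palindrome: 89398, 89498, 89598, 89698, 89798, 89898, …, 95059, 95159.
59 qualify.

59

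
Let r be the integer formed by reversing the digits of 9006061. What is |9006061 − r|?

7400052

Reverse of 9006061 is 1606009.
|9006061 − 1606009| = 7400052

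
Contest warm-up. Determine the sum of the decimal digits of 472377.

30

4+7+2+3+7+7 = 30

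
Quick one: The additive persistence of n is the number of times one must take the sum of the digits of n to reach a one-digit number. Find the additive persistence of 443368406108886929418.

2

443368406108886929418 → 102 → 3 (2 steps)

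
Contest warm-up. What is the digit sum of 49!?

49! = 608281864034267560872252163321295376887552831379210240000000000
Sum of its 63 digits: 225.

225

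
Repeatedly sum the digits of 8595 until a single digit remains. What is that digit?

8+5+9+5 = 27
2+7 = 9

9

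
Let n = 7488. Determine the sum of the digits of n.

7+4+8+8 = 27

27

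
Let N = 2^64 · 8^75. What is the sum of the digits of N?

398

2^64 · 8^75 = 994646472819573284310764496293641680200912301594695434880927953786318994025066751066112
Sum of its 87 digits: 398.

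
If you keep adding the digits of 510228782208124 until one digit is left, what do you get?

7

5+1+0+2+2+8+7+8+2+2+0+8+1+2+4 = 52
5+2 = 7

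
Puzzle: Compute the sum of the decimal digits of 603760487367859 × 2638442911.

145

603760487367859 × 2638442911 = 1592987577837632627797549
Sum of its 25 digits: 145.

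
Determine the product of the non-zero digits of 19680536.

38880

1×9×6×8×5×3×6 = 38880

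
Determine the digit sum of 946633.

9+4+6+6+3+3 = 31

31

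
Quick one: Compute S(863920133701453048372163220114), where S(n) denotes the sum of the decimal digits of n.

99

8+6+3+9+2+0+1+3+3+7+0+1+4+5+3+0+4+8+3+7+2+1+6+3+2+2+0+1+1+4 = 99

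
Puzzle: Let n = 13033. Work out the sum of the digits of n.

10

1+3+0+3+3 = 10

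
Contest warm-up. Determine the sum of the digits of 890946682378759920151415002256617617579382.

8+9+0+9+4+6+6+8+2+3+7+8+7+5+9+9+2+0+1+5+1+4+1+5+0+0+2+2+5+6+6+1+7+6+1+7+5+7+9+3+8+2 = 196

196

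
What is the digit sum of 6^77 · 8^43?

504

6^77 · 8^43 = 563009496327821636765575276162239078936342489715972886262659864354574975319977552540194279188856832
Sum of its 99 digits: 504.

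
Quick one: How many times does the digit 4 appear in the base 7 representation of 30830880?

1

30830880 in base 7 is 523025643.
The digit 4 appears 1 time.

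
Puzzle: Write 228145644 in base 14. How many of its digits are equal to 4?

228145644 in base 14 is 2242B656.
The digit 4 appears 1 time.

1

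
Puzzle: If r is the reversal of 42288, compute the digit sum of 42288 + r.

Reversal of 42288 is 88224; 42288 + 88224 = 130512.
Digit sum of 130512: 1+3+0+5+1+2 = 12.

12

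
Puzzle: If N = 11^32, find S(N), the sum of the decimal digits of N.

11^32 = 2111377674535255285545615254209921
Sum of its 34 digits: 139.

139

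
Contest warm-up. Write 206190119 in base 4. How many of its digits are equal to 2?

206190119 in base 4 is 30102203120213.
The digit 2 appears 4 times.

4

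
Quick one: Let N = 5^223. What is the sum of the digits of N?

698

5^223 = 741841230137484277146347052309527902673512955751558200490607811783516268019125871799462416544641687507267783827200231805409913476978545077145099639892578125
Sum of its 156 digits: 698.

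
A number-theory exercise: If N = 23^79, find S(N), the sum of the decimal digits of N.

473

23^79 = 377136916036719379357080255530026047930733649748554226841039586430617722050933700161527321714659968975035687
Sum of its 108 digits: 473.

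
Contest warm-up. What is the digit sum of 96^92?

96^92 = 233858650725362301821486457065036118762973772368624666402198552012120737924661970452284169109433427563084020892244116204962704419761924710121522519000529943599087177257760357944918016
Sum of its 183 digits: 765.

765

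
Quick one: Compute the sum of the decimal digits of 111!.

111! = 1762952551090244663872161047107075788761409536026565516041574063347346955087248316436555574598462315773196047662837978913145847497199871623320096254145331200000000000000000000000000
Sum of its 181 digits: 693.

693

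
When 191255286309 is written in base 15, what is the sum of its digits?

191255286309 in base 15 is 4E958C2EA9.
Digit sum: 4+14+9+5+8+12+2+14+10+9 = 87.

87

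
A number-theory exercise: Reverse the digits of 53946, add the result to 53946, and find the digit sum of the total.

27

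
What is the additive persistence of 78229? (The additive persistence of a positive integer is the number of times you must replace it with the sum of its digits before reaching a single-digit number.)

78229 → 28 → 10 → 1 (3 steps)

3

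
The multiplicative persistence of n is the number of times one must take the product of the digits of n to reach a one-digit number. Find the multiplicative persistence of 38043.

1

38043 → 0 (1 step)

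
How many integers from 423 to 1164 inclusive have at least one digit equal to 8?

218

The integers in [423, 1164] that have at least one digit equal to 8: 428, 438, 448, 458, 468, 478, …, 1148, 1158.
218 qualify.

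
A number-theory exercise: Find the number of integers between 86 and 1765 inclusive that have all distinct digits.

The integers in [86, 1765] that have all distinct digits: 86, 87, 89, 90, 91, 92, …, 1764, 1765.
1036 qualify.

1036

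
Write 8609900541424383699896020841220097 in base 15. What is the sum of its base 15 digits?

8609900541424383699896020841220097 in base 15 is A1820897531D28E3676A7DC7DCC17.
Digit sum: 10+1+8+2+0+8+9+7+5+3+1+13+2+8+14+3+6+7+6+10+7+13+12+7+13+12+12+1+7 = 207.

207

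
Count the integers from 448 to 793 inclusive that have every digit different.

252

The integers in [448, 793] that have every digit different: 450, 451, 452, 453, 456, 457, …, 792, 793.
252 qualify.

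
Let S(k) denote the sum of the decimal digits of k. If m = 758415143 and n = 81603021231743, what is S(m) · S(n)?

1558

S(758415143) = 7+5+8+4+1+5+1+4+3 = 38.
S(81603021231743) = 8+1+6+0+3+0+2+1+2+3+1+7+4+3 = 41.
38 · 41 = 1558.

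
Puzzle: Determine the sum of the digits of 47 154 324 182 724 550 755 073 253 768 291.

134

4+7+1+5+4+3+2+4+1+8+2+7+2+4+5+5+0+7+5+5+0+7+3+2+5+3+7+6+8+2+9+1 = 134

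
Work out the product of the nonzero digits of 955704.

6300

9×5×5×7×4 = 6300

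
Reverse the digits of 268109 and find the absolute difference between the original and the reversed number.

Reverse of 268109 is 901862.
|268109 − 901862| = 633753

633753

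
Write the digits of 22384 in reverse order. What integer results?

48322

Reversing 22384 gives 48322.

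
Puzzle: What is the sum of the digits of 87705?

8+7+7+0+5 = 27

27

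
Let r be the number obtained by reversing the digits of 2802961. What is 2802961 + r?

4495043

Reverse of 2802961 is 1692082.
2802961 + 1692082 = 4495043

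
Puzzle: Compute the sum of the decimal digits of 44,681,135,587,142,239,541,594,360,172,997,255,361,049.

180

4+4+6+8+1+1+3+5+5+8+7+1+4+2+2+3+9+5+4+1+5+9+4+3+6+0+1+7+2+9+9+7+2+5+5+3+6+1+0+4+9 = 180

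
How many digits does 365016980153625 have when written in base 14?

13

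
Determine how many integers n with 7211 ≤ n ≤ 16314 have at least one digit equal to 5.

The integers in [7211, 16314] that have at least one digit equal to 5: 7215, 7225, 7235, 7245, 7250, 7251, …, 16295, 16305.
3187 qualify.

3187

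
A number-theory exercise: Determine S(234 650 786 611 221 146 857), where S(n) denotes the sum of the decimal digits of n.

85

2+3+4+6+5+0+7+8+6+6+1+1+2+2+1+1+4+6+8+5+7 = 85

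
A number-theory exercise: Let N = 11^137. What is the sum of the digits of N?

11^137 = 46859523348908738812051924071667053263372345940596493808359476046532745245086328376505007609898341541486706928397702341722600649677016697052971
Sum of its 143 digits: 653.

653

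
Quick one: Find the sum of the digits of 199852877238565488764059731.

1+9+9+8+5+2+8+7+7+2+3+8+5+6+5+4+8+8+7+6+4+0+5+9+7+3+1 = 147

147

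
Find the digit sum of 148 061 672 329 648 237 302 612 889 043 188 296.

159

1+4+8+0+6+1+6+7+2+3+2+9+6+4+8+2+3+7+3+0+2+6+1+2+8+8+9+0+4+3+1+8+8+2+9+6 = 159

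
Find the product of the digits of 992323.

9×9×2×3×2×3 = 2916

2916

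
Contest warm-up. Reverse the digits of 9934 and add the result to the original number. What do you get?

Reverse of 9934 is 4399.
9934 + 4399 = 14333

14333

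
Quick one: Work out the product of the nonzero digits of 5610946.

6480

5×6×1×9×4×6 = 6480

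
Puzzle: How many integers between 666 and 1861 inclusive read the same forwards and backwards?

42

The integers in [666, 1861] that read the same forwards and backwards: 666, 676, 686, 696, 707, 717, …, 1661, 1771.
42 qualify.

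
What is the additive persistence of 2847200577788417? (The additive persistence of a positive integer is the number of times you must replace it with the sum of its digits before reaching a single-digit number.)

2847200577788417 → 77 → 14 → 5 (3 steps)

3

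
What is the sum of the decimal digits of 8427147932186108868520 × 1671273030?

8427147932186108868520 × 1671273030 = 14084065058882912692601292015600
Sum of its 32 digits: 120.

120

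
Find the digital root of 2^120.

The digital root of n equals n mod 9 (or 9 when 9 | n), so we need 2^120 mod 9.
2^120 ≡ 1 (mod 9), so the digital root is 1.

1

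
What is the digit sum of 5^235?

5^235 = 181113581576534247350182385817755835613650623962782763791652297798710026371856902294790629039219161989079048785937556593117654657465465106724877841770648956298828125
Sum of its 165 digits: 797.

797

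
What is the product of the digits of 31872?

336

3×1×8×7×2 = 336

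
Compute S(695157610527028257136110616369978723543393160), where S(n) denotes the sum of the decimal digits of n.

191

6+9+5+1+5+7+6+1+0+5+2+7+0+2+8+2+5+7+1+3+6+1+1+0+6+1+6+3+6+9+9+7+8+7+2+3+5+4+3+3+9+3+1+6+0 = 191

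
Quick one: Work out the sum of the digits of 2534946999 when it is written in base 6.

2534946999 in base 6 is 1055312413423.
Digit sum: 1+0+5+5+3+1+2+4+1+3+4+2+3 = 34.

34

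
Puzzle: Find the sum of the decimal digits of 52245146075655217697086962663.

5+2+2+4+5+1+4+6+0+7+5+6+5+5+2+1+7+6+9+7+0+8+6+9+6+2+6+6+3 = 135

135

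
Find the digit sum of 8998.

8+9+9+8 = 34

34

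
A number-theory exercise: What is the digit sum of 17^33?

17^33 = 40254497110927943179349807054456171205137
Sum of its 41 digits: 170.

170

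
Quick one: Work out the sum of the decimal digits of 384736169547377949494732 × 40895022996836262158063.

205

384736169547377949494732 × 40895022996836262158063 = 15733794501354716455520974266824636402769824116
Sum of its 47 digits: 205.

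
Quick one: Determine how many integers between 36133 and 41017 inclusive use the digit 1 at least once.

1321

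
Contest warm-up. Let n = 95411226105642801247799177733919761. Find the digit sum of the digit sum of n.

12

First digit sum: 156.
1+5+6 = 12.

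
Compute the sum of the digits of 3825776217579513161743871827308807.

3+8+2+5+7+7+6+2+1+7+5+7+9+5+1+3+1+6+1+7+4+3+8+7+1+8+2+7+3+0+8+8+0+7 = 159

159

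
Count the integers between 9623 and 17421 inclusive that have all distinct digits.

The integers in [9623, 17421] that have all distinct digits: 9623, 9624, 9625, 9627, 9628, 9630, …, 17409, 17420.
2301 qualify.

2301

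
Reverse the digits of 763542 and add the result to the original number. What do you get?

1008909

Reverse of 763542 is 245367.
763542 + 245367 = 1008909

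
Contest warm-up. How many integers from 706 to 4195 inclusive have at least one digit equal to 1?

The integers in [706, 4195] that have at least one digit equal to 1: 710, 711, 712, 713, 714, 715, …, 4194, 4195.
1713 qualify.

1713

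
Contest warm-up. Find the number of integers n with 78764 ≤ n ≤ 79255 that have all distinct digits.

154

The integers in [78764, 79255] that have all distinct digits: 78901, 78902, 78903, 78904, 78905, 78906, …, 79253, 79254.
154 qualify.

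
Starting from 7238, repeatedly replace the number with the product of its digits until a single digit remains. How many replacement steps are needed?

7238 → 336 → 54 → 20 → 0 (4 steps)

4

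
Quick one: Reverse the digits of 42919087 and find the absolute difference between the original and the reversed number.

35172837

Reverse of 42919087 is 78091924.
|42919087 − 78091924| = 35172837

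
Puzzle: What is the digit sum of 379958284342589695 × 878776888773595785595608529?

223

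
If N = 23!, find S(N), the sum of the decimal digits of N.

23! = 25852016738884976640000
Sum of its 23 digits: 99.

99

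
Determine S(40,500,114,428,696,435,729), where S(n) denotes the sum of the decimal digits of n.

80

4+0+5+0+0+1+1+4+4+2+8+6+9+6+4+3+5+7+2+9 = 80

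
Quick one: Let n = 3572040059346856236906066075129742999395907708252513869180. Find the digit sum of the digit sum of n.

15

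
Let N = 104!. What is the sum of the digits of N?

104! = 10299016745145627623848583864765044283053772454999072182325491776887871732475287174542709871683888003235965704141638377695179741979175588724736000000000000000000000000
Sum of its 167 digits: 702.

702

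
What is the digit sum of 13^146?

664

13^146 = 4322444610861505250901425715914924531415129124905959884947383137652829736000891891119150511953532770008182762972800113048711211197205065761900873528247746768511209
Sum of its 163 digits: 664.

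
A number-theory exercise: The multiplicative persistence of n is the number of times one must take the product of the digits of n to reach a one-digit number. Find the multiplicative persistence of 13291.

3

13291 → 54 → 20 → 0 (3 steps)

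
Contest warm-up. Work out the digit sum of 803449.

8+0+3+4+4+9 = 28

28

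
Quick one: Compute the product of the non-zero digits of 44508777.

4×4×5×8×7×7×7 = 219520

219520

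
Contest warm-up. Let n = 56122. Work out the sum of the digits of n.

16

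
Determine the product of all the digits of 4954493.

77760

4×9×5×4×4×9×3 = 77760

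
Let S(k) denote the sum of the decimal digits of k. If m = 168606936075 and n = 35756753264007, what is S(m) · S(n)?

S(168606936075) = 1+6+8+6+0+6+9+3+6+0+7+5 = 57.
S(35756753264007) = 3+5+7+5+6+7+5+3+2+6+4+0+0+7 = 60.
57 · 60 = 3420.

3420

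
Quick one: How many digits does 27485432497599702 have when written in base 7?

20

27485432497599702 in base 7 is 22610243652554202423, which has 20 digits.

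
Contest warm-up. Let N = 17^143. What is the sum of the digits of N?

872

17^143 = 89990311908498647045788321790870571946973640519785658861481127970769438512698884143655738456799121961616858405181389315867595801377299617421026433812938863796708814458356310513
Sum of its 176 digits: 872.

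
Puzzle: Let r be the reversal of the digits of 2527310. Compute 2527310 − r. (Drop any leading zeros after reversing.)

Reverse of 2527310 is 137252.
2527310 − 137252 = 2390058

2390058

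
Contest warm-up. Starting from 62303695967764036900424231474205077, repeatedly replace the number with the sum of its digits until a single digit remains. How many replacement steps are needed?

2

62303695967764036900424231474205077 → 143 → 8 (2 steps)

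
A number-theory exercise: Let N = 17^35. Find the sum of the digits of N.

215

17^35 = 11633549665058175578832094238737833478284593
Sum of its 44 digits: 215.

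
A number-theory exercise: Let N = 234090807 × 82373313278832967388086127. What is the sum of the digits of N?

165

234090807 × 82373313278832967388086127 = 19282835380705825354081763654934489
Sum of its 35 digits: 165.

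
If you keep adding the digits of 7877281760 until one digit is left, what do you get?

7+8+7+7+2+8+1+7+6+0 = 53
5+3 = 8

8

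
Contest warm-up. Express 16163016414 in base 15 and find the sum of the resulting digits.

76

16163016414 in base 15 is 648E96D79.
Digit sum: 6+4+8+14+9+6+13+7+9 = 76.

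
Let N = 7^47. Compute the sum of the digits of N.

7^47 = 5243338316756303634461458718861951455543
Sum of its 40 digits: 175.

175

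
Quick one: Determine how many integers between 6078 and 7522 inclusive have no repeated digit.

760

The integers in [6078, 7522] that have no repeated digit: 6078, 6079, 6081, 6082, 6083, 6084, …, 7520, 7521.
760 qualify.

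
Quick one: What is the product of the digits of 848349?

27648

8×4×8×3×4×9 = 27648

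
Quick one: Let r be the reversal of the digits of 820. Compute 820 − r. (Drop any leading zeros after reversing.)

Reverse of 820 is 28.
820 − 28 = 792

792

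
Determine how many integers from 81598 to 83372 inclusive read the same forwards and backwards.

The integers in [81598, 83372] that read the same forwards and backwards: 81618, 81718, 81818, 81918, 82028, 82128, …, 83238, 83338.
18 qualify.

18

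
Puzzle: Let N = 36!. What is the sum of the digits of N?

171

36! = 371993326789901217467999448150835200000000
Sum of its 42 digits: 171.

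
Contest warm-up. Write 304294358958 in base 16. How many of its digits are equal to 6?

304294358958 in base 16 is 46D95B6FAE.
The digit 6 appears 2 times.

2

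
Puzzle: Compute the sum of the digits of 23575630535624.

2+3+5+7+5+6+3+0+5+3+5+6+2+4 = 56

56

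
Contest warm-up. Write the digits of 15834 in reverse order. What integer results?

43851

Reversing 15834 gives 43851.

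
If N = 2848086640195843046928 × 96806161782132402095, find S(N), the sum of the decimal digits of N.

165

2848086640195843046928 × 96806161782132402095 = 275712336060328698802695226935400450514160
Sum of its 42 digits: 165.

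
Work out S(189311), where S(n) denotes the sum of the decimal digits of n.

23

1+8+9+3+1+1 = 23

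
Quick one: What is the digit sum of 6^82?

306

6^82 = 6432836768856613963131569182419760736218287828057662753064615936
Sum of its 64 digits: 306.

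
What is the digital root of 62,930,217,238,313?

5

6+2+9+3+0+2+1+7+2+3+8+3+1+3 = 50
5+0 = 5
(Equivalently, 62,930,217,238,313 mod 9 = 5.)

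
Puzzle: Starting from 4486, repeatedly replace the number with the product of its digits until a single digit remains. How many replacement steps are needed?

5

4486 → 768 → 336 → 54 → 20 → 0 (5 steps)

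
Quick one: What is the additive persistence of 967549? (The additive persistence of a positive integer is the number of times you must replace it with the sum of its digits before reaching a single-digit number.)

967549 → 40 → 4 (2 steps)

2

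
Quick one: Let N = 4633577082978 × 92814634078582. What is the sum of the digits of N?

114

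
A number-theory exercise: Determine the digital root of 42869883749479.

7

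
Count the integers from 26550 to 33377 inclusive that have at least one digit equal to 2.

The integers in [26550, 33377] that have at least one digit equal to 2: 26550, 26551, 26552, 26553, 26554, 26555, …, 33362, 33372.
5147 qualify.

5147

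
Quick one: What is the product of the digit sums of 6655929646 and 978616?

2146

S(6655929646) = 6+6+5+5+9+2+9+6+4+6 = 58.
S(978616) = 9+7+8+6+1+6 = 37.
58 · 37 = 2146.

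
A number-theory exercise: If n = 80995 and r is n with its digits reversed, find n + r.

Reverse of 80995 is 59908.
80995 + 59908 = 140903

140903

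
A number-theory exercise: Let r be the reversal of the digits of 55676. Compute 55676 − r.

-11979

Reverse of 55676 is 67655.
55676 − 67655 = -11979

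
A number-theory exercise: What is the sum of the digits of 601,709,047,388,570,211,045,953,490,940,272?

132

6+0+1+7+0+9+0+4+7+3+8+8+5+7+0+2+1+1+0+4+5+9+5+3+4+9+0+9+4+0+2+7+2 = 132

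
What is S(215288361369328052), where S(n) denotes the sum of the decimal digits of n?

2+1+5+2+8+8+3+6+1+3+6+9+3+2+8+0+5+2 = 74

74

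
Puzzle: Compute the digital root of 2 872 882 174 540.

2+8+7+2+8+8+2+1+7+4+5+4+0 = 58
5+8 = 13
1+3 = 4

4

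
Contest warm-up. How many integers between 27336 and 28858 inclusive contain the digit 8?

The integers in [27336, 28858] that contain the digit 8: 27338, 27348, 27358, 27368, 27378, 27380, …, 28857, 28858.
1070 qualify.

1070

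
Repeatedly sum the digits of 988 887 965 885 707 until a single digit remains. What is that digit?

4

9+8+8+8+8+7+9+6+5+8+8+5+7+0+7 = 103
1+0+3 = 4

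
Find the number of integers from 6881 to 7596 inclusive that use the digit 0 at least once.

215

The integers in [6881, 7596] that use the digit 0 at least once: 6890, 6900, 6901, 6902, 6903, 6904, …, 7580, 7590.
215 qualify.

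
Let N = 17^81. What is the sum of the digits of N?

17^81 = 4638340549812103886046405455860613539726667862420609462303646857662236460371202960637786828872428817
Sum of its 100 digits: 449.

449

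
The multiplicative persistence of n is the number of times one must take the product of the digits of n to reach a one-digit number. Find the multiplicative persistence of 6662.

6662 → 432 → 24 → 8 (3 steps)

3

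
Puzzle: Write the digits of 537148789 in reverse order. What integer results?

987841735

Reversing 537148789 gives 987841735.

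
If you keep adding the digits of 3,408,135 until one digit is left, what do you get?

6

3+4+0+8+1+3+5 = 24
2+4 = 6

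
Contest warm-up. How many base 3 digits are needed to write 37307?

10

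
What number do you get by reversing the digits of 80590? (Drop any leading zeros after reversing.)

Reversing 80590 gives 9508.

9508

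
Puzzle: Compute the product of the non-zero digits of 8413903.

8×4×1×3×9×3 = 2592

2592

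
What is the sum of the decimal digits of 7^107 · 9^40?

7^107 · 9^40 = 393722885331106211348548607258855412015486498640515687335007012593004634461098422893445756569616691870030619868432946519580800343
Sum of its 129 digits: 558.

558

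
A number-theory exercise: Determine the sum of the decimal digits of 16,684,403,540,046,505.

1+6+6+8+4+4+0+3+5+4+0+0+4+6+5+0+5 = 61

61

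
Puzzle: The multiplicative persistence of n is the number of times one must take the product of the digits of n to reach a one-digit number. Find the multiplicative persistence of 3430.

3430 → 0 (1 step)

1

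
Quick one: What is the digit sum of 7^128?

517

7^128 = 1487815647197611695910312681741273570332356717154798949898498305086387315423300999654757561928633305897036801
Sum of its 109 digits: 517.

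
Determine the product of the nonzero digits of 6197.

6×1×9×7 = 378

378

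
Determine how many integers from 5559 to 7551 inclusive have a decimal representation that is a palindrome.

19

The integers in [5559, 7551] that have a decimal representation that is a palindrome: 5665, 5775, 5885, 5995, 6006, 6116, …, 7337, 7447.
19 qualify.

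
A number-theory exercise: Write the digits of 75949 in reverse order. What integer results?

Reversing 75949 gives 94957.

94957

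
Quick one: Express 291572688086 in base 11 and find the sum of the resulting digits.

291572688086 in base 11 is 1027231AA109.
Digit sum: 1+0+2+7+2+3+1+10+10+1+0+9 = 46.

46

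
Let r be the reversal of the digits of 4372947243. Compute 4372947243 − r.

945454509

Reverse of 4372947243 is 3427492734.
4372947243 − 3427492734 = 945454509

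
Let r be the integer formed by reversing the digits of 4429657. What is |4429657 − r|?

Reverse of 4429657 is 7569244.
|4429657 − 7569244| = 3139587

3139587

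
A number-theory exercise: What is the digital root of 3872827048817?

2

3+8+7+2+8+2+7+0+4+8+8+1+7 = 65
6+5 = 11
1+1 = 2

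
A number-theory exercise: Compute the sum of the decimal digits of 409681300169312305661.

74

4+0+9+6+8+1+3+0+0+1+6+9+3+1+2+3+0+5+6+6+1 = 74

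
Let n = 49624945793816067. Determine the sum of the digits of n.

4+9+6+2+4+9+4+5+7+9+3+8+1+6+0+6+7 = 90

90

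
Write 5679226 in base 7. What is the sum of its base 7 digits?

5679226 in base 7 is 66162340.
Digit sum: 6+6+1+6+2+3+4+0 = 28.

28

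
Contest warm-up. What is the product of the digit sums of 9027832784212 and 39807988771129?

4345

S(9027832784212) = 9+0+2+7+8+3+2+7+8+4+2+1+2 = 55.
S(39807988771129) = 3+9+8+0+7+9+8+8+7+7+1+1+2+9 = 79.
55 · 79 = 4345.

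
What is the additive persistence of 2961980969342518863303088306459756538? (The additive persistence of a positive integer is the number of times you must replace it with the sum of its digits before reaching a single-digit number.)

2961980969342518863303088306459756538 → 182 → 11 → 2 (3 steps)

3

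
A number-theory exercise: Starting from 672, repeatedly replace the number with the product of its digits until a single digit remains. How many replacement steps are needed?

672 → 84 → 32 → 6 (3 steps)

3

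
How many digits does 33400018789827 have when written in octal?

33400018789827 in base 8 is 746021420262703, which has 15 digits.

15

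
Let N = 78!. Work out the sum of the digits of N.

423

78! = 11324281178206297831457521158732046228731749579488251990048962825668835325234200766245086213177344000000000000000000
Sum of its 116 digits: 423.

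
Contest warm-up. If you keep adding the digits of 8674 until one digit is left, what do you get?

7

8+6+7+4 = 25
2+5 = 7
(Equivalently, 8674 mod 9 = 7.)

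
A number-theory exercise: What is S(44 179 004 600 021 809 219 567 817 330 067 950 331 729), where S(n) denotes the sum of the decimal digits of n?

4+4+1+7+9+0+0+4+6+0+0+0+2+1+8+0+9+2+1+9+5+6+7+8+1+7+3+3+0+0+6+7+9+5+0+3+3+1+7+2+9 = 159

159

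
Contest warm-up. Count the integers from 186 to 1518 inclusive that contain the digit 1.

685

The integers in [186, 1518] that contain the digit 1: 186, 187, 188, 189, 190, 191, …, 1517, 1518.
685 qualify.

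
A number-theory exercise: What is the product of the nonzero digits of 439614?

4×3×9×6×1×4 = 2592

2592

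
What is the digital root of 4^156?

The digital root of n equals n mod 9 (or 9 when 9 | n), so we need 4^156 mod 9.
4^156 ≡ 1 (mod 9), so the digital root is 1.

1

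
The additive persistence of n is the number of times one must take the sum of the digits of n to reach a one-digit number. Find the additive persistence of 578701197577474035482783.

3

578701197577474035482783 → 119 → 11 → 2 (3 steps)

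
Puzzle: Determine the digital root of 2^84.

1

The digital root of n equals n mod 9 (or 9 when 9 | n), so we need 2^84 mod 9.
2^84 ≡ 1 (mod 9), so the digital root is 1.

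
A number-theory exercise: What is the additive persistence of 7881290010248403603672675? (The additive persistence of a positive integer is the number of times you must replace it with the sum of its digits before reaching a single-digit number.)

3

7881290010248403603672675 → 99 → 18 → 9 (3 steps)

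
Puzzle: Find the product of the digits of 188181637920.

0

1×8×8×1×8×1×6×3×7×9×2×0 = 0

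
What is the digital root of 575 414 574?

5+7+5+4+1+4+5+7+4 = 42
4+2 = 6
(Equivalently, 575 414 574 mod 9 = 6.)

6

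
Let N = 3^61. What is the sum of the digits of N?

3^61 = 127173474825648610542883299603
Sum of its 30 digits: 135.

135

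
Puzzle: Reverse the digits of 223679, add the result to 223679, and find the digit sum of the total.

4

Reversal of 223679 is 976322; 223679 + 976322 = 1200001.
Digit sum of 1200001: 1+2+0+0+0+0+1 = 4.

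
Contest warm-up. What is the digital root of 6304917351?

6+3+0+4+9+1+7+3+5+1 = 39
3+9 = 12
1+2 = 3
(Equivalently, 6304917351 mod 9 = 3.)

3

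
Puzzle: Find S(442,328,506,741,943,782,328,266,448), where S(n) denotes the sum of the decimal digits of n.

122

4+4+2+3+2+8+5+0+6+7+4+1+9+4+3+7+8+2+3+2+8+2+6+6+4+4+8 = 122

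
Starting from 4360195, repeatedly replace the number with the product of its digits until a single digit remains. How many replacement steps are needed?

1

4360195 → 0 (1 step)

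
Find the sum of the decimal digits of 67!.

369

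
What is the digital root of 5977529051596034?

5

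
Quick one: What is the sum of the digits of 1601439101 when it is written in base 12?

1601439101 in base 12 is 38839A8A5.
Digit sum: 3+8+8+3+9+10+8+10+5 = 64.

64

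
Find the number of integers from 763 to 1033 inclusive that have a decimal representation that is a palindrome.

The integers in [763, 1033] that have a decimal representation that is a palindrome: 767, 777, 787, 797, 808, 818, …, 999, 1001.
25 qualify.

25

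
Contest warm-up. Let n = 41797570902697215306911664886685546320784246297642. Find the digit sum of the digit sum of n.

14

First digit sum: 239.
2+3+9 = 14.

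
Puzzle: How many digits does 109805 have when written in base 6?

7

109805 in base 6 is 2204205, which has 7 digits.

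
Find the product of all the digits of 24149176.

2×4×1×4×9×1×7×6 = 12096

12096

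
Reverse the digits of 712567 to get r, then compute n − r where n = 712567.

Reverse of 712567 is 765217.
712567 − 765217 = -52650

-52650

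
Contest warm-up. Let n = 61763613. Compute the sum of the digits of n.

33

6+1+7+6+3+6+1+3 = 33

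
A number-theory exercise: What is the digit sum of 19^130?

19^130 = 17296893996662430280285615391259712027802886821412742331085359065884366495175001180168968752195351917323073308583538540263437124839137395760944897016194243082478871401
Sum of its 167 digits: 739.

739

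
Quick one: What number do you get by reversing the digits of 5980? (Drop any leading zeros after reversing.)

895

Reversing 5980 gives 895.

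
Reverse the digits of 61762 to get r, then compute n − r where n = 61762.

35046

Reverse of 61762 is 26716.
61762 − 26716 = 35046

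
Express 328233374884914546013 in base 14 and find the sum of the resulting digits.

328233374884914546013 in base 14 is AA9C8A021A33944941.
Digit sum: 10+10+9+12+8+10+0+2+1+10+3+3+9+4+4+9+4+1 = 109.

109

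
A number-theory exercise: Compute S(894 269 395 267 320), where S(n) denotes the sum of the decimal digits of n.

8+9+4+2+6+9+3+9+5+2+6+7+3+2+0 = 75

75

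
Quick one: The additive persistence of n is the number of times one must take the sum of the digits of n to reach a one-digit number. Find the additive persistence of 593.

2

593 → 17 → 8 (2 steps)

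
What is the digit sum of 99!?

99! = 933262154439441526816992388562667004907159682643816214685929638952175999932299156089414639761565182862536979208272237582511852109168640000000000000000000000
Sum of its 156 digits: 648.

648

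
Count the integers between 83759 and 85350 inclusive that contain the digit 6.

384

The integers in [83759, 85350] that contain the digit 6: 83760, 83761, 83762, 83763, 83764, 83765, …, 85336, 85346.
384 qualify.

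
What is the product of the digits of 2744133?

2×7×4×4×1×3×3 = 2016

2016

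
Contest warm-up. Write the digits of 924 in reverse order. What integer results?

Reversing 924 gives 429.

429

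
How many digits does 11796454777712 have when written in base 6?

11796454777712 in base 6 is 41031114433323252, which has 17 digits.

17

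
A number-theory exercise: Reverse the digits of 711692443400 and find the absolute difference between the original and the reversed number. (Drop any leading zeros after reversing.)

707348147283

Reverse of 711692443400 is 4344296117.
|711692443400 − 4344296117| = 707348147283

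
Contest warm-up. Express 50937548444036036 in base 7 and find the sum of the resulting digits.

50

50937548444036036 in base 7 is 43165126300400003516.
Digit sum: 4+3+1+6+5+1+2+6+3+0+0+4+0+0+0+0+3+5+1+6 = 50.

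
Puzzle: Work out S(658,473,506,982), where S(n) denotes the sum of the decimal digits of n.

6+5+8+4+7+3+5+0+6+9+8+2 = 63

63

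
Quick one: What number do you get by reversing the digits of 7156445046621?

1266405446517

Reversing 7156445046621 gives 1266405446517.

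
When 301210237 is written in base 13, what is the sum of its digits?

37

301210237 in base 13 is 4A532913.
Digit sum: 4+10+5+3+2+9+1+3 = 37.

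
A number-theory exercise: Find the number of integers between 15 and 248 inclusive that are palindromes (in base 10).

23

The integers in [15, 248] that are palindromes (in base 10): 22, 33, 44, 55, 66, 77, …, 232, 242.
23 qualify.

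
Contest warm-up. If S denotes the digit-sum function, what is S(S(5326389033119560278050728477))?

First digit sum: 121.
1+2+1 = 4.

4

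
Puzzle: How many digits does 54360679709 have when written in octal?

12

54360679709 in base 8 is 625011422435, which has 12 digits.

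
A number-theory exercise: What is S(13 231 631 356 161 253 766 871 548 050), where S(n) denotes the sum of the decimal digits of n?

1+3+2+3+1+6+3+1+3+5+6+1+6+1+2+5+3+7+6+6+8+7+1+5+4+8+0+5+0 = 109

109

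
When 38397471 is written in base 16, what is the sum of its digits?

51

38397471 in base 16 is 249E61F.
Digit sum: 2+4+9+14+6+1+15 = 51.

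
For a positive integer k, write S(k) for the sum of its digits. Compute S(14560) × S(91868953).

S(14560) = 1+4+5+6+0 = 16.
S(91868953) = 9+1+8+6+8+9+5+3 = 49.
16 · 49 = 784.

784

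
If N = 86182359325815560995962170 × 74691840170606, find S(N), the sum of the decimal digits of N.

86182359325815560995962170 × 74691840170606 = 6437119008289551346560736646969921975020
Sum of its 40 digits: 184.

184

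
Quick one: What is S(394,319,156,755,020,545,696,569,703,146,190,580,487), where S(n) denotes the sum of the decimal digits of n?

178

3+9+4+3+1+9+1+5+6+7+5+5+0+2+0+5+4+5+6+9+6+5+6+9+7+0+3+1+4+6+1+9+0+5+8+0+4+8+7 = 178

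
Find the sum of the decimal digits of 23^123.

23^123 = 310830645388221229862399853154632371436178147989403533068374140330232726646012654829356036792658947360110570975113008772299548005313894389199908475841673438748632602567
Sum of its 168 digits: 746.

746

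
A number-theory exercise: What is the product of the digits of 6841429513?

207360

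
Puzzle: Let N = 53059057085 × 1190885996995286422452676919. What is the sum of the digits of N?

142

53059057085 × 1190885996995286422452676919 = 63187288096300040764842010356282921115
Sum of its 38 digits: 142.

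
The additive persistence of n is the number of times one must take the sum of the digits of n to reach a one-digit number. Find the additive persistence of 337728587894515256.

3

337728587894515256 → 95 → 14 → 5 (3 steps)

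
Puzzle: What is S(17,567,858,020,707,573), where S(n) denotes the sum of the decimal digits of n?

1+7+5+6+7+8+5+8+0+2+0+7+0+7+5+7+3 = 78

78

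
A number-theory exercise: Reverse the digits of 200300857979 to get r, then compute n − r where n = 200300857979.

-779457145023

Reverse of 200300857979 is 979758003002.
200300857979 − 979758003002 = -779457145023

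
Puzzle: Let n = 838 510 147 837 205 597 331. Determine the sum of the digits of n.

90

8+3+8+5+1+0+1+4+7+8+3+7+2+0+5+5+9+7+3+3+1 = 90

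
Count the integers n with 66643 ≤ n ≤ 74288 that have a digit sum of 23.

The integers in [66643, 74288] that have a digit sum of 23: 66650, 66704, 66713, 66722, 66731, 66740, …, 74273, 74282.
491 qualify.

491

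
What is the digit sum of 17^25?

152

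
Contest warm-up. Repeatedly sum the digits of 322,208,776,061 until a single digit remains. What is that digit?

3+2+2+2+0+8+7+7+6+0+6+1 = 44
4+4 = 8

8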